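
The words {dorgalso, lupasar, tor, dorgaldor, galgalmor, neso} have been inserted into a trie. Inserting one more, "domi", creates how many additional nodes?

2

The longest prefix of "domi" already in the trie is "do" (length 2).
Each of the 2 remaining characters creates one node.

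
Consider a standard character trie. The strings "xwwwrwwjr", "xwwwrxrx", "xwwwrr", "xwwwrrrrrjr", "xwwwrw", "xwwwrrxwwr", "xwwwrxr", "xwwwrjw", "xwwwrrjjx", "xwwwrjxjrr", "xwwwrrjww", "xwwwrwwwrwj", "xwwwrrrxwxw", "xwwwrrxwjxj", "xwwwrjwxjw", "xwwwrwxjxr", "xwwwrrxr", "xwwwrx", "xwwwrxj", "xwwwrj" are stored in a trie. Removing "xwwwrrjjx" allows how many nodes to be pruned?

A node on "xwwwrrjjx"'s path can go only if nothing else ends at it or branches off below it.
The suffix "jx" (2 nodes) is used only by "xwwwrrjjx"; the node for "xwwwrrj" still has the child "w", so pruning stops there.
Nodes removed: 2

2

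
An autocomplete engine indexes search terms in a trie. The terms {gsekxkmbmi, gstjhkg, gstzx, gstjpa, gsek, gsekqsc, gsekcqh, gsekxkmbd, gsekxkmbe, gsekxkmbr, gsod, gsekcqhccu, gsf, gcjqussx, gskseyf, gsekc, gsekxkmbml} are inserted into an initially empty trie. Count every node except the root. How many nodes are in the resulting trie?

47

Trace insertions, counting only characters that open a new branch:
  "gsekxkmbmi" → 10 new (g, s, e, k, x, k, m, b, m, i)
  "gstjhkg" → prefix "gs" already present; 5 new (t, j, h, k, g)
  "gstzx" → prefix "gst" already present; 2 new (z, x)
  "gstjpa" → prefix "gstj" already present; 2 new (p, a)
  "gsek" → prefix "gsek" already present; 0 new (none)
  "gsekqsc" → prefix "gsek" already present; 3 new (q, s, c)
  "gsekcqh" → prefix "gsek" already present; 3 new (c, q, h)
  "gsekxkmbd" → prefix "gsekxkmb" already present; 1 new (d)
  "gsekxkmbe" → prefix "gsekxkmb" already present; 1 new (e)
  "gsekxkmbr" → prefix "gsekxkmb" already present; 1 new (r)
  "gsod" → prefix "gs" already present; 2 new (o, d)
  "gsekcqhccu" → prefix "gsekcqh" already present; 3 new (c, c, u)
  "gsf" → prefix "gs" already present; 1 new (f)
  "gcjqussx" → prefix "g" already present; 7 new (c, j, q, u, s, s, x)
  "gskseyf" → prefix "gs" already present; 5 new (k, s, e, y, f)
  "gsekc" → prefix "gsekc" already present; 0 new (none)
  "gsekxkmbml" → prefix "gsekxkmbm" already present; 1 new (l)
Total nodes = 10 + 5 + 2 + 2 + 0 + 3 + 3 + 1 + 1 + 1 + 2 + 3 + 1 + 7 + 5 + 0 + 1 = 47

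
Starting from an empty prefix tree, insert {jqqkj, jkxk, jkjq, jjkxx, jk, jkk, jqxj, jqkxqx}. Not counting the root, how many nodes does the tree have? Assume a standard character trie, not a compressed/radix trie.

Count nodes per top-level branch (shared prefixes stored once):
  'j'-branch (jjkxx, jk, jkjq, jkk, jkxk, jqkxqx, jqqkj, jqxj): 21 nodes
Sum: 21

21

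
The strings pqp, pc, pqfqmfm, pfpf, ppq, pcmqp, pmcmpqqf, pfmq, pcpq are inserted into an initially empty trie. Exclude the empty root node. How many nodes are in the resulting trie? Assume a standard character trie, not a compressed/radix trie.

Count nodes per top-level branch (shared prefixes stored once):
  'p'-branch (pc, pcmqp, pcpq, pfmq, pfpf, pmcmpqqf, ppq, pqfqmfm, pqp): 28 nodes
Sum: 28

28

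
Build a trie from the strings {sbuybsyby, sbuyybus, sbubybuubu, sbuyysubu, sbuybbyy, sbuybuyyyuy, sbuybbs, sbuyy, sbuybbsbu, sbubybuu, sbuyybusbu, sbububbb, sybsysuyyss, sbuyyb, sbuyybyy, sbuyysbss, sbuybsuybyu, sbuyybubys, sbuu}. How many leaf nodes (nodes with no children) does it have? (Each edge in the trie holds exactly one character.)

14

A leaf is a node with no children — equivalently, the end of a word that is not a proper prefix of any other stored word.
Those words: "sbububbb", "sbubybuubu", "sbuu", "sbuybbsbu", "sbuybbyy", "sbuybsuybyu", "sbuybsyby", "sbuybuyyyuy", "sbuyybubys", "sbuyybusbu", "sbuyybyy", "sbuyysbss", "sbuyysubu", "sybsysuyyss"
Leaf count: 14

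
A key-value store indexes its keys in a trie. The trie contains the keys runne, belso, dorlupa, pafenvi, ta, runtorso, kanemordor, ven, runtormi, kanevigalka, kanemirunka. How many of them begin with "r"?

Walk to "r"; the words in its subtree are exactly those with that prefix.
Matches: "runne", "runtormi", "runtorso"
Count: 3

3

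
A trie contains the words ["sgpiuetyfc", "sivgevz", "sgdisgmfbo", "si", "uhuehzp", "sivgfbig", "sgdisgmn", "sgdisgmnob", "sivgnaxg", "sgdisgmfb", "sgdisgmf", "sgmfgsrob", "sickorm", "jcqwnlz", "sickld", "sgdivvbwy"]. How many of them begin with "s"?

14

Filter for entries beginning with "s":
Matches: "sgdisgmf", "sgdisgmfb", "sgdisgmfbo", "sgdisgmn", "sgdisgmnob", "sgdivvbwy", "sgmfgsrob", "sgpiuetyfc", "si", "sickld", "sickorm", "sivgevz", "sivgfbig", "sivgnaxg"
Count: 14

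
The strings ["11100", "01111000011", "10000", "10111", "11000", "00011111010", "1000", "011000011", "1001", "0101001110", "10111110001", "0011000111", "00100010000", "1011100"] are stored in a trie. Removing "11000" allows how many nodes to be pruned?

A node on "11000"'s path can go only if nothing else ends at it or branches off below it.
The suffix "000" (3 nodes) is used only by "11000"; the node for "11" still has the child "1", so pruning stops there.
Nodes removed: 3

3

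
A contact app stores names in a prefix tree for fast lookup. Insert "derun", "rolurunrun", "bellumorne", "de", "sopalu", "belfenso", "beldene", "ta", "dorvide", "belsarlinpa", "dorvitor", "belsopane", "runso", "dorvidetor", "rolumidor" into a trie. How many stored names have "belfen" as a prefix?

Traverse to the node for "belfen", then collect every word in that subtree.
Words under "belfen": belfenso
Count: 1

1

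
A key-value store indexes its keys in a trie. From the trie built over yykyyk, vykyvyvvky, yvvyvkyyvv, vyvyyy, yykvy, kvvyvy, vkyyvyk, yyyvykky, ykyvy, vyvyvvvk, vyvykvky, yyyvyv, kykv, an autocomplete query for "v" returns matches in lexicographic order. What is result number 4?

vyvyvvvk

DFS of the "v" subtree visits, in order: "vkyyvyk", "vykyvyvvky", "vyvykvky", "vyvyvvvk", "vyvyyy"
Position 4: vyvyvvvk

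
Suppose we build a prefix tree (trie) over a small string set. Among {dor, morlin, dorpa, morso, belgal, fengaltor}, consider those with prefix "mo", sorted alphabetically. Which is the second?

morso

Words with prefix "mo", in lexicographic order: "morlin", "morso"
The 2nd is morso.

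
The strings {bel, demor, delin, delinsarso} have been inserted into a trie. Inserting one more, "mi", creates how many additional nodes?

"mi" shares no prefix with any stored word, so all 2 characters open new nodes.
2 − 0 = 2 new nodes.

2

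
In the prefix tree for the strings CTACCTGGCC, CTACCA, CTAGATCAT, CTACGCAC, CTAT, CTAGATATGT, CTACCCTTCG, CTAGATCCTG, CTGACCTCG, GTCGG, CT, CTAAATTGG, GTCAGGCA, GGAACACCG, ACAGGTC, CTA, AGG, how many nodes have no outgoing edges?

15

A leaf is a node with no children — equivalently, the end of a word that is not a proper prefix of any other stored word.
Those words: "ACAGGTC", "AGG", "CTAAATTGG", "CTACCA", "CTACCCTTCG", "CTACCTGGCC", "CTACGCAC", "CTAGATATGT", "CTAGATCAT", "CTAGATCCTG", "CTAT", "CTGACCTCG", "GGAACACCG", "GTCAGGCA", "GTCGG"
Leaf count: 15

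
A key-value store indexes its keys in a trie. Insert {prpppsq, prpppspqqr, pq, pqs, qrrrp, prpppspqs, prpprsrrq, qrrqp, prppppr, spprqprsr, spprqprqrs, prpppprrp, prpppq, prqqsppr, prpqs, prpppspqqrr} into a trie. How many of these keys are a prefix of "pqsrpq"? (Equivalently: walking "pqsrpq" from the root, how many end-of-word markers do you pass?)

Walk "pqsrpq" from the root; an end-of-word marker is hit whenever a stored word is a prefix of "pqsrpq".
Prefixes of the query that are stored words: "pq", "pqs"
Count: 2

2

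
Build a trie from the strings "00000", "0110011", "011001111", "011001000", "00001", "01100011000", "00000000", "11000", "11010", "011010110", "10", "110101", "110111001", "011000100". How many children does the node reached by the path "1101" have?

2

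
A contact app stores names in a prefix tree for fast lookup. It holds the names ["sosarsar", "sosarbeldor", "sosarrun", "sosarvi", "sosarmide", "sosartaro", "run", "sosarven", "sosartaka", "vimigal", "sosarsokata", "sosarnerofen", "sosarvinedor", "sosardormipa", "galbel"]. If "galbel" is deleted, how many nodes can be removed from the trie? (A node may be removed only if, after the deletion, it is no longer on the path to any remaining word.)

6

After clearing the end-marker at "galbel", prune upward until reaching a node still needed by another word.
No other word shares any prefix with "galbel", so all 6 of its nodes go.
Nodes removed: 6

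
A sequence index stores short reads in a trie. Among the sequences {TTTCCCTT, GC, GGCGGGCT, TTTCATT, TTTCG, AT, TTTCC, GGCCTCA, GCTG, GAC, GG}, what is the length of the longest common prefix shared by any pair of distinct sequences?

The deepest shared node is where two words last agree before diverging.
e.g. "TTTCC" and "TTTCCCTT" share the prefix "TTTCC" of length 5; no pair shares a longer one.
Longest shared-prefix length: 5

5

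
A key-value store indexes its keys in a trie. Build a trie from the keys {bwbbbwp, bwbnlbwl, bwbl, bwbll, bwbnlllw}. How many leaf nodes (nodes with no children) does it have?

Leaves are exactly the stored words that no other stored word extends.
Those words: "bwbbbwp", "bwbll", "bwbnlbwl", "bwbnlllw"
Leaf count: 4

4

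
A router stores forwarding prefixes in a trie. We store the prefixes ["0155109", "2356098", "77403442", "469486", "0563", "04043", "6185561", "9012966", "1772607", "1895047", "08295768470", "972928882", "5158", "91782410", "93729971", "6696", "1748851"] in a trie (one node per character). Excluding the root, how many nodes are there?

Count nodes per top-level branch (shared prefixes stored once):
  '0'-branch (0155109, 04043, 0563, 08295768470): 24 nodes
  '1'-branch (1748851, 1772607, 1895047): 18 nodes
  '2'-branch (2356098): 7 nodes
  '4'-branch (469486): 6 nodes
  '5'-branch (5158): 4 nodes
  '6'-branch (6185561, 6696): 10 nodes
  '7'-branch (77403442): 8 nodes
  '9'-branch (9012966, 91782410, 93729971, 972928882): 29 nodes
Sum: 106

106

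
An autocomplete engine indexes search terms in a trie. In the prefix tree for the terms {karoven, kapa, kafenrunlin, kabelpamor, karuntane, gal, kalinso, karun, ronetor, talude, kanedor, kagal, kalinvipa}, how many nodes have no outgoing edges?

12

Leaves are exactly the stored words that no other stored word extends.
Those words: "gal", "kabelpamor", "kafenrunlin", "kagal", "kalinso", "kalinvipa", "kanedor", "kapa", "karoven", "karuntane", "ronetor", "talude"
Leaf count: 12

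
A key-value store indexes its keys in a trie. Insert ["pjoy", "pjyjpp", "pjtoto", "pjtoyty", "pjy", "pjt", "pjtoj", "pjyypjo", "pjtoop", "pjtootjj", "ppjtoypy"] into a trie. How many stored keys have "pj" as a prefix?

Traverse to the node for "pj", then collect every word in that subtree.
Words under "pj": pjoy, pjt, pjtoj, pjtoop, pjtootjj, pjtoto, pjtoyty, pjy, pjyjpp, pjyypjo
Count: 10

10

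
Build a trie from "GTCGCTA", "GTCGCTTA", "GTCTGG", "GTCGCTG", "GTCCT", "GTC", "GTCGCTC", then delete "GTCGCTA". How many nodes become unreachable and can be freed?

After clearing the end-marker at "GTCGCTA", prune upward until reaching a node still needed by another word.
The suffix "A" (1 node) is used only by "GTCGCTA"; the node for "GTCGCT" still has the child "T", so pruning stops there.
Nodes removed: 1

1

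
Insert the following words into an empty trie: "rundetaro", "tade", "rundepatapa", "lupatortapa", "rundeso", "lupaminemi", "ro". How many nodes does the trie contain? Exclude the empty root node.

39

Trie structure (* marks end of a word):
(root)
├─ l
│  └─ u
│     └─ p
│        └─ a
│           ├─ m
│           │  └─ i
│           │     └─ n
│           │        └─ e
│           │           └─ m
│           │              └─ i *
│           └─ t
│              └─ o
│                 └─ r
│                    └─ t
│                       └─ a
│                          └─ p
│                             └─ a *
├─ r
│  ├─ o *
│  └─ u
│     └─ n
│        └─ d
│           └─ e
│              ├─ p
│              │  └─ a
│              │     └─ t
│              │        └─ a
│              │           └─ p
│              │              └─ a *
│              ├─ s
│              │  └─ o *
│              └─ t
│                 └─ a
│                    └─ r
│                       └─ o *
└─ t
   └─ a
      └─ d
         └─ e *
Counting every labelled node above: 39.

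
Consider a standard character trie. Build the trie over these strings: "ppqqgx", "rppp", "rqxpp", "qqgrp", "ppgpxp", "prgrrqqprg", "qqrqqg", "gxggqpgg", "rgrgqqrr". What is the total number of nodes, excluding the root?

51

Count nodes per top-level branch (shared prefixes stored once):
  'g'-branch (gxggqpgg): 8 nodes
  'p'-branch (ppgpxp, ppqqgx, prgrrqqprg): 19 nodes
  'q'-branch (qqgrp, qqrqqg): 9 nodes
  'r'-branch (rgrgqqrr, rppp, rqxpp): 15 nodes
Sum: 51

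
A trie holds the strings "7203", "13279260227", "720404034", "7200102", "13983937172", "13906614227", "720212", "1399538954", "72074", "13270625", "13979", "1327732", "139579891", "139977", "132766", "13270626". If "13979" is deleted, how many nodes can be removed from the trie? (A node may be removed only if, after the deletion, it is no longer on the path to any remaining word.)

2

A node on "13979"'s path can go only if nothing else ends at it or branches off below it.
The suffix "79" (2 nodes) is used only by "13979"; the node for "139" still has the child "8", so pruning stops there.
Nodes removed: 2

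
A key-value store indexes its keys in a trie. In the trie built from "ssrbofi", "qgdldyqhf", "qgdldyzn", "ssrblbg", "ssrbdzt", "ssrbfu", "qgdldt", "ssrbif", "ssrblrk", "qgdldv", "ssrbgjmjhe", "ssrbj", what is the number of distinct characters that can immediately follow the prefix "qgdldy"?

2

Walk "qgdldy" from the root, arriving at one node.
Distinct next characters after "qgdldy": q, z.
That node has 2 child edges.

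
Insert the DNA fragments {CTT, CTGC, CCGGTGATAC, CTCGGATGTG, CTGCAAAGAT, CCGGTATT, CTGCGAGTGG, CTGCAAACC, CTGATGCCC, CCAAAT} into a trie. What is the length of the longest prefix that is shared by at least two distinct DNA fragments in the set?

Equivalently: take the maximum, over all pairs, of their longest common prefix length.
e.g. "CTGCAAACC" and "CTGCAAAGAT" share the prefix "CTGCAAA" of length 7; no pair shares a longer one.
Longest shared-prefix length: 7

7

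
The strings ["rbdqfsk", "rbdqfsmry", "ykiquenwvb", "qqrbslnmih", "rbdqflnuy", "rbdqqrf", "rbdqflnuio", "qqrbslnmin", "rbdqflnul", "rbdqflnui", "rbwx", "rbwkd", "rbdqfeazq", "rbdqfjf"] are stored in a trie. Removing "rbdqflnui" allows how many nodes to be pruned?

0

After clearing the end-marker at "rbdqflnui", prune upward until reaching a node still needed by another word.
Every node on "rbdqflnui" is still needed (e.g. by "rbdqflnuio"), so nothing is freed.
Nodes removed: 0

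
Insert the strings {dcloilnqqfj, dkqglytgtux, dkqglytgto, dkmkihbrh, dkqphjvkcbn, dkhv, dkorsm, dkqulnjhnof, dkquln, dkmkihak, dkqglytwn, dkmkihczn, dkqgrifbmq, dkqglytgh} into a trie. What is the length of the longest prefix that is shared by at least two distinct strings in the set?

9

The deepest shared node is where two words last agree before diverging.
e.g. "dkqglytgto" and "dkqglytgtux" share the prefix "dkqglytgt" of length 9; no pair shares a longer one.
Longest shared-prefix length: 9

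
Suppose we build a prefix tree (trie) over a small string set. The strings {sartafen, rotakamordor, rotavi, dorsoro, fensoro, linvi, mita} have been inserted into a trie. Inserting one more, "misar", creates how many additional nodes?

"mi" is already a path in the trie; the remaining "sar" must be added.
So 5 − 2 = 3 new nodes.

3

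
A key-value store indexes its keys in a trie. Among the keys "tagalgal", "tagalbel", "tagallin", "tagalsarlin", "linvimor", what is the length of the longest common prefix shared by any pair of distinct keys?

5

Equivalently: take the maximum, over all pairs, of their longest common prefix length.
"tagalbel" and "tagalgal" agree on "tagal" (5 characters) before diverging; nothing deeper is shared.
Longest shared-prefix length: 5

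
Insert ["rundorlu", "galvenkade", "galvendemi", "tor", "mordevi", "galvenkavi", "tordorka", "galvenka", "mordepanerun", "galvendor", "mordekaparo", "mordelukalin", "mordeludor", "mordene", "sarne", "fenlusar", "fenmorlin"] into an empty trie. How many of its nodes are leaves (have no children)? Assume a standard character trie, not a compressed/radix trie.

A leaf is a node with no children — equivalently, the end of a word that is not a proper prefix of any other stored word.
Those words: "fenlusar", "fenmorlin", "galvendemi", "galvendor", "galvenkade", "galvenkavi", "mordekaparo", "mordeludor", "mordelukalin", "mordene", "mordepanerun", "mordevi", "rundorlu", "sarne", "tordorka"
Leaf count: 15

15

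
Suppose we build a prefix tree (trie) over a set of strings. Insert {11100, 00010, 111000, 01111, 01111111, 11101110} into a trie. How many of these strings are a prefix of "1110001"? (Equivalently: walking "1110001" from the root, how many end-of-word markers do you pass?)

2

Walk "1110001" from the root; an end-of-word marker is hit whenever a stored word is a prefix of "1110001".
Prefixes of the query that are stored words: "11100", "111000"
Count: 2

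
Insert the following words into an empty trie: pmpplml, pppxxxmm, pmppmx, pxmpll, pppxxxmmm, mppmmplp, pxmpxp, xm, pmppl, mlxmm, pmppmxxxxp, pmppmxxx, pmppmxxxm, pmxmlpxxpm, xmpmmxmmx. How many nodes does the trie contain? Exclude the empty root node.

Trace insertions, counting only characters that open a new branch:
  "pmpplml" → 7 new (p, m, p, p, l, m, l)
  "pppxxxmm" → prefix "p" already present; 7 new (p, p, x, x, x, m, m)
  "pmppmx" → prefix "pmpp" already present; 2 new (m, x)
  "pxmpll" → prefix "p" already present; 5 new (x, m, p, l, l)
  "pppxxxmmm" → prefix "pppxxxmm" already present; 1 new (m)
  "mppmmplp" → 8 new (m, p, p, m, m, p, l, p)
  "pxmpxp" → prefix "pxmp" already present; 2 new (x, p)
  "xm" → 2 new (x, m)
  "pmppl" → prefix "pmppl" already present; 0 new (none)
  "mlxmm" → prefix "m" already present; 4 new (l, x, m, m)
  "pmppmxxxxp" → prefix "pmppmx" already present; 4 new (x, x, x, p)
  "pmppmxxx" → prefix "pmppmxxx" already present; 0 new (none)
  "pmppmxxxm" → prefix "pmppmxxx" already present; 1 new (m)
  "pmxmlpxxpm" → prefix "pm" already present; 8 new (x, m, l, p, x, x, p, m)
  "xmpmmxmmx" → prefix "xm" already present; 7 new (p, m, m, x, m, m, x)
Total nodes = 7 + 7 + 2 + 5 + 1 + 8 + 2 + 2 + 0 + 4 + 4 + 0 + 1 + 8 + 7 = 58

58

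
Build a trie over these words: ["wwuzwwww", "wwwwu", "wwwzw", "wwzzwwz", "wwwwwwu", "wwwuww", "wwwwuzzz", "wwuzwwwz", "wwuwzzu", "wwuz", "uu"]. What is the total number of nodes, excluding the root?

34

Trie structure (* marks end of a word):
(root)
├─ u
│  └─ u *
└─ w
   └─ w
      ├─ u
      │  ├─ w
      │  │  └─ z
      │  │     └─ z
      │  │        └─ u *
      │  └─ z *
      │     └─ w
      │        └─ w
      │           └─ w
      │              ├─ w *
      │              └─ z *
      ├─ w
      │  ├─ u
      │  │  └─ w
      │  │     └─ w *
      │  ├─ w
      │  │  ├─ u *
      │  │  │  └─ z
      │  │  │     └─ z
      │  │  │        └─ z *
      │  │  └─ w
      │  │     └─ w
      │  │        └─ u *
      │  └─ z
      │     └─ w *
      └─ z
         └─ z
            └─ w
               └─ w
                  └─ z *
Counting every labelled node above: 34.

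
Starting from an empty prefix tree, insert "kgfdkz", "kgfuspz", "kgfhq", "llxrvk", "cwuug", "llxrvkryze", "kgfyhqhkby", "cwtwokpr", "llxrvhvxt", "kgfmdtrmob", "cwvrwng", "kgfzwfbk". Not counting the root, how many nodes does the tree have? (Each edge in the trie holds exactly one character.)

Count nodes per top-level branch (shared prefixes stored once):
  'c'-branch (cwtwokpr, cwuug, cwvrwng): 16 nodes
  'k'-branch (kgfdkz, kgfhq, kgfmdtrmob, kgfuspz, kgfyhqhkby, kgfzwfbk): 31 nodes
  'l'-branch (llxrvhvxt, llxrvk, llxrvkryze): 14 nodes
Sum: 61

61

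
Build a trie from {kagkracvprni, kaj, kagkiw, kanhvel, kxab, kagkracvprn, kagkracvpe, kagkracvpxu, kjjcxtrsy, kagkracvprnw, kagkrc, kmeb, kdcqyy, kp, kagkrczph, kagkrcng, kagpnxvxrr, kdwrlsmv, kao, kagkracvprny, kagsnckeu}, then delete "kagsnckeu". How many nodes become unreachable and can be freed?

A node on "kagsnckeu"'s path can go only if nothing else ends at it or branches off below it.
The suffix "snckeu" (6 nodes) is used only by "kagsnckeu"; the node for "kag" still has the child "k", so pruning stops there.
Nodes removed: 6

6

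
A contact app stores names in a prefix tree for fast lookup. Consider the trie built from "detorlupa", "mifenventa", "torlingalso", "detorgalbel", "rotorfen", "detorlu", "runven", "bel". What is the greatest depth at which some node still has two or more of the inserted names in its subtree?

7

Equivalently: take the maximum, over all pairs, of their longest common prefix length.
e.g. "detorlu" and "detorlupa" share the prefix "detorlu" of length 7; no pair shares a longer one.
Longest shared-prefix length: 7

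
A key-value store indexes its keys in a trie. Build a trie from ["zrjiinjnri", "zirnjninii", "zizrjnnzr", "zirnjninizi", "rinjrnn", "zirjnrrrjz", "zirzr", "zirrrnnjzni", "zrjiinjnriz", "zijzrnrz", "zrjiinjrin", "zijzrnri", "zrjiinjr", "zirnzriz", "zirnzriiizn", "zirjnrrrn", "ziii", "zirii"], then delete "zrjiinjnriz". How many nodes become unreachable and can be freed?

Walk "zrjiinjnriz" from the leaf back toward the root, removing each node that no remaining word uses.
The suffix "z" (1 node) is used only by "zrjiinjnriz"; "zrjiinjnri" is itself a stored word, so pruning stops there.
Nodes removed: 1

1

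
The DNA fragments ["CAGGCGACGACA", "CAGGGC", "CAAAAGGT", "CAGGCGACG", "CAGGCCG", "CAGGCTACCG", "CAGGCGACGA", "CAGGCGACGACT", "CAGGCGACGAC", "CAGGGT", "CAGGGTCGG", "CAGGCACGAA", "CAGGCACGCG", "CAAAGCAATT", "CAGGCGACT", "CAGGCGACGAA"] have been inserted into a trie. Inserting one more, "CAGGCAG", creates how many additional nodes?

The longest prefix of "CAGGCAG" already in the trie is "CAGGCA" (length 6).
So 7 − 6 = 1 new nodes.

1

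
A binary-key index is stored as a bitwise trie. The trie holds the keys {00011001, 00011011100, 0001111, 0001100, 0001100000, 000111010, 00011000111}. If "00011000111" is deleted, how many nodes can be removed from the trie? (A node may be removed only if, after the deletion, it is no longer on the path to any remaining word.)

3

Walk "00011000111" from the leaf back toward the root, removing each node that no remaining word uses.
The suffix "111" (3 nodes) is used only by "00011000111"; the node for "00011000" still has the child "0", so pruning stops there.
Nodes removed: 3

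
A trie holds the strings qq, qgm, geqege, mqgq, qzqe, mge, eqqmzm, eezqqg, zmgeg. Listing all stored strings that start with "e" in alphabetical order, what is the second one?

eqqmzm

Words with prefix "e", in lexicographic order: "eezqqg", "eqqmzm"
The 2nd is eqqmzm.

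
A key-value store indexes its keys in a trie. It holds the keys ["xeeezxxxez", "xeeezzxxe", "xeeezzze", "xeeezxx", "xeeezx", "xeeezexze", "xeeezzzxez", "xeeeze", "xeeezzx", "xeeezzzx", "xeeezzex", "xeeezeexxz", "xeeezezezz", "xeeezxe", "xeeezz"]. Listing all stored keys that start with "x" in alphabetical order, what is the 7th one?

Filter for "x…" and sort: "xeeeze", "xeeezeexxz", "xeeezexze", "xeeezezezz", "xeeezx", "xeeezxe", "xeeezxx", "xeeezxxxez", "xeeezz", "xeeezzex", "xeeezzx", "xeeezzxxe", "xeeezzze", "xeeezzzx", "xeeezzzxez"
The 7th is xeeezxx.

xeeezxx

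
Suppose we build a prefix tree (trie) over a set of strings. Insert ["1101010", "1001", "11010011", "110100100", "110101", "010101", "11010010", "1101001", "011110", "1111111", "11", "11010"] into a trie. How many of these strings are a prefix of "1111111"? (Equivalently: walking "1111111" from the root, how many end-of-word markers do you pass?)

2

Walk "1111111" from the root; an end-of-word marker is hit whenever a stored word is a prefix of "1111111".
Prefixes of the query that are stored words: "11", "1111111"
Count: 2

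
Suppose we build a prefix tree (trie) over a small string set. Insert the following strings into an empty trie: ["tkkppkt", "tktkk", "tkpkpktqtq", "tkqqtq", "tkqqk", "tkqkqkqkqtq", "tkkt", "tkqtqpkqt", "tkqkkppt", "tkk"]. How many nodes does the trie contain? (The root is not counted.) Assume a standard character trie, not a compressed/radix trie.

42

Trace insertions, counting only characters that open a new branch:
  "tkkppkt" → 7 new (t, k, k, p, p, k, t)
  "tktkk" → prefix "tk" already present; 3 new (t, k, k)
  "tkpkpktqtq" → prefix "tk" already present; 8 new (p, k, p, k, t, q, t, q)
  "tkqqtq" → prefix "tk" already present; 4 new (q, q, t, q)
  "tkqqk" → prefix "tkqq" already present; 1 new (k)
  "tkqkqkqkqtq" → prefix "tkq" already present; 8 new (k, q, k, q, k, q, t, q)
  "tkkt" → prefix "tkk" already present; 1 new (t)
  "tkqtqpkqt" → prefix "tkq" already present; 6 new (t, q, p, k, q, t)
  "tkqkkppt" → prefix "tkqk" already present; 4 new (k, p, p, t)
  "tkk" → prefix "tkk" already present; 0 new (none)
Total nodes = 7 + 3 + 8 + 4 + 1 + 8 + 1 + 6 + 4 + 0 = 42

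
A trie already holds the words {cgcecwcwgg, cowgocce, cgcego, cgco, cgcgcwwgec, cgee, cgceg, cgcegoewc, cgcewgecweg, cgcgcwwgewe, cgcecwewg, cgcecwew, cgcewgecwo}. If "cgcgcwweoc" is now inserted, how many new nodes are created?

3

Walking "cgcgcwweoc" from the root, the first 7 characters ("cgcgcww") follow existing edges; "e" is the first miss.
So 10 − 7 = 3 new nodes.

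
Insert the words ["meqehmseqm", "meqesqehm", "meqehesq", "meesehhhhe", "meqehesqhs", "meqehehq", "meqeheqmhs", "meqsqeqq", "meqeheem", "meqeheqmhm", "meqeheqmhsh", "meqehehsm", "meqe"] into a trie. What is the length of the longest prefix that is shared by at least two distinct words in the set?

Look for the deepest trie node that still has at least two words in its subtree.
"meqeheqmhs" and "meqeheqmhsh" agree on "meqeheqmhs" (10 characters) before diverging; nothing deeper is shared.
Longest shared-prefix length: 10

10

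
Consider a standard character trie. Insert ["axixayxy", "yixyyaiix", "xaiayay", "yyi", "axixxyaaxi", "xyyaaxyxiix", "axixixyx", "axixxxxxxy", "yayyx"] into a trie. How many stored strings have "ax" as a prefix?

Filter for entries beginning with "ax":
Matches: "axixayxy", "axixixyx", "axixxxxxxy", "axixxyaaxi"
Count: 4

4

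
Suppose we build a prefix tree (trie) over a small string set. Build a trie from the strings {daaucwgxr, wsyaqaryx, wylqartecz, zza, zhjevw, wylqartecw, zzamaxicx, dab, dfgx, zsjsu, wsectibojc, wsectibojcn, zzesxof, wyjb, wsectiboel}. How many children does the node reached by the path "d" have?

Follow the path "d" to its node, then look at its outgoing edges.
Distinct next characters after "d": a, f.
That node has 2 child edges.

2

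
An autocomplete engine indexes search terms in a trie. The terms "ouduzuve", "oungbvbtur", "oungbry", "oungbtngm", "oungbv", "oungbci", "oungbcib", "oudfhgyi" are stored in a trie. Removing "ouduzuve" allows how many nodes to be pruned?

After clearing the end-marker at "ouduzuve", prune upward until reaching a node still needed by another word.
The suffix "uzuve" (5 nodes) is used only by "ouduzuve"; the node for "oud" still has the child "f", so pruning stops there.
Nodes removed: 5

5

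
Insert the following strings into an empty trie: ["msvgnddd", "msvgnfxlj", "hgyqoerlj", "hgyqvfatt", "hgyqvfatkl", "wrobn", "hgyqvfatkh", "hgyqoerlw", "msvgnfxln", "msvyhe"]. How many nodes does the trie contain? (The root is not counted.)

39

Trace insertions, counting only characters that open a new branch:
  "msvgnddd" → 8 new (m, s, v, g, n, d, d, d)
  "msvgnfxlj" → prefix "msvgn" already present; 4 new (f, x, l, j)
  "hgyqoerlj" → 9 new (h, g, y, q, o, e, r, l, j)
  "hgyqvfatt" → prefix "hgyq" already present; 5 new (v, f, a, t, t)
  "hgyqvfatkl" → prefix "hgyqvfat" already present; 2 new (k, l)
  "wrobn" → 5 new (w, r, o, b, n)
  "hgyqvfatkh" → prefix "hgyqvfatk" already present; 1 new (h)
  "hgyqoerlw" → prefix "hgyqoerl" already present; 1 new (w)
  "msvgnfxln" → prefix "msvgnfxl" already present; 1 new (n)
  "msvyhe" → prefix "msv" already present; 3 new (y, h, e)
Total nodes = 8 + 4 + 9 + 5 + 2 + 5 + 1 + 1 + 1 + 3 = 39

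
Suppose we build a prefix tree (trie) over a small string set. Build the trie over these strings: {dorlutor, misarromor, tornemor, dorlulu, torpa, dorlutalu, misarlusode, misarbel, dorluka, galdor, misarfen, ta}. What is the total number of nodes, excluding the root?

54

Count nodes per top-level branch (shared prefixes stored once):
  'd'-branch (dorluka, dorlulu, dorlutalu, dorlutor): 15 nodes
  'g'-branch (galdor): 6 nodes
  'm'-branch (misarbel, misarfen, misarlusode, misarromor): 22 nodes
  't'-branch (ta, tornemor, torpa): 11 nodes
Sum: 54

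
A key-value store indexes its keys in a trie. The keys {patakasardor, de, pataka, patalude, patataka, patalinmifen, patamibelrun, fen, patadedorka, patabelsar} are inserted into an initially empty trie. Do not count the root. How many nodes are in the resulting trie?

53

Trace insertions, counting only characters that open a new branch:
  "patakasardor" → 12 new (p, a, t, a, k, a, s, a, r, d, o, r)
  "de" → 2 new (d, e)
  "pataka" → prefix "pataka" already present; 0 new (none)
  "patalude" → prefix "pata" already present; 4 new (l, u, d, e)
  "patataka" → prefix "pata" already present; 4 new (t, a, k, a)
  "patalinmifen" → prefix "patal" already present; 7 new (i, n, m, i, f, e, n)
  "patamibelrun" → prefix "pata" already present; 8 new (m, i, b, e, l, r, u, n)
  "fen" → 3 new (f, e, n)
  "patadedorka" → prefix "pata" already present; 7 new (d, e, d, o, r, k, a)
  "patabelsar" → prefix "pata" already present; 6 new (b, e, l, s, a, r)
Total nodes = 12 + 2 + 0 + 4 + 4 + 7 + 8 + 3 + 7 + 6 = 53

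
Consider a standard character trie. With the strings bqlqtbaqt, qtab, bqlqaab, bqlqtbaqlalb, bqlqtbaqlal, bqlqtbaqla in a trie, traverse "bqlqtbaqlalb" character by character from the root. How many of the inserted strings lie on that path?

3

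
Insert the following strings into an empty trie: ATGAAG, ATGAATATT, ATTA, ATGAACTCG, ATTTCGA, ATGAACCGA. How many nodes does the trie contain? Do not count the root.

Trie structure (* marks end of a word):
(root)
└─ A
   └─ T
      ├─ G
      │  └─ A
      │     └─ A
      │        ├─ C
      │        │  ├─ C
      │        │  │  └─ G
      │        │  │     └─ A *
      │        │  └─ T
      │        │     └─ C
      │        │        └─ G *
      │        ├─ G *
      │        └─ T
      │           └─ A
      │              └─ T
      │                 └─ T *
      └─ T
         ├─ A *
         └─ T
            └─ C
               └─ G
                  └─ A *
Counting every labelled node above: 23.

23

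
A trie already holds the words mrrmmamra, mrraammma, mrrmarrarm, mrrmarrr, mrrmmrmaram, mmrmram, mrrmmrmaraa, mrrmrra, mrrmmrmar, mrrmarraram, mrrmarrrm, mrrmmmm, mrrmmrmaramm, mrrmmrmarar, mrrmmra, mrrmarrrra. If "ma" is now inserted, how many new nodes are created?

1

Walking "ma" from the root, the first 1 characters ("m") follow existing edges; "a" is the first miss.
Each of the 1 remaining characters creates one node.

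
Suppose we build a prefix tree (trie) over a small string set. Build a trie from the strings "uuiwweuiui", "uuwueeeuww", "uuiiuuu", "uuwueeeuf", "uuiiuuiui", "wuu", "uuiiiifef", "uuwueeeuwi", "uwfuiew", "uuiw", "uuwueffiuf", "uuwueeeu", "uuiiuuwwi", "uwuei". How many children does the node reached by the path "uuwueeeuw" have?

The children of the "uuwueeeuw" node are the distinct next characters among strings starting with "uuwueeeuw".
Distinct next characters after "uuwueeeuw": i, w.
That node has 2 child edges.

2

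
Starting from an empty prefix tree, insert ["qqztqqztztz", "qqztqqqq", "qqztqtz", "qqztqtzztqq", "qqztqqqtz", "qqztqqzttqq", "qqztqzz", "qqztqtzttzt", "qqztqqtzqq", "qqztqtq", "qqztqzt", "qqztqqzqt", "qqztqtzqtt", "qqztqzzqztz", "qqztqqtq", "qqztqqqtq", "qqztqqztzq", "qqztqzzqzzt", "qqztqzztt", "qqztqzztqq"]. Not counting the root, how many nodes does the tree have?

Trace insertions, counting only characters that open a new branch:
  "qqztqqztztz" → 11 new (q, q, z, t, q, q, z, t, z, t, z)
  "qqztqqqq" → prefix "qqztqq" already present; 2 new (q, q)
  "qqztqtz" → prefix "qqztq" already present; 2 new (t, z)
  "qqztqtzztqq" → prefix "qqztqtz" already present; 4 new (z, t, q, q)
  "qqztqqqtz" → prefix "qqztqqq" already present; 2 new (t, z)
  "qqztqqzttqq" → prefix "qqztqqzt" already present; 3 new (t, q, q)
  "qqztqzz" → prefix "qqztq" already present; 2 new (z, z)
  "qqztqtzttzt" → prefix "qqztqtz" already present; 4 new (t, t, z, t)
  "qqztqqtzqq" → prefix "qqztqq" already present; 4 new (t, z, q, q)
  "qqztqtq" → prefix "qqztqt" already present; 1 new (q)
  "qqztqzt" → prefix "qqztqz" already present; 1 new (t)
  "qqztqqzqt" → prefix "qqztqqz" already present; 2 new (q, t)
  "qqztqtzqtt" → prefix "qqztqtz" already present; 3 new (q, t, t)
  "qqztqzzqztz" → prefix "qqztqzz" already present; 4 new (q, z, t, z)
  "qqztqqtq" → prefix "qqztqqt" already present; 1 new (q)
  "qqztqqqtq" → prefix "qqztqqqt" already present; 1 new (q)
  "qqztqqztzq" → prefix "qqztqqztz" already present; 1 new (q)
  "qqztqzzqzzt" → prefix "qqztqzzqz" already present; 2 new (z, t)
  "qqztqzztt" → prefix "qqztqzz" already present; 2 new (t, t)
  "qqztqzztqq" → prefix "qqztqzzt" already present; 2 new (q, q)
Total nodes = 11 + 2 + 2 + 4 + 2 + 3 + 2 + 4 + 4 + 1 + 1 + 2 + 3 + 4 + 1 + 1 + 1 + 2 + 2 + 2 = 54

54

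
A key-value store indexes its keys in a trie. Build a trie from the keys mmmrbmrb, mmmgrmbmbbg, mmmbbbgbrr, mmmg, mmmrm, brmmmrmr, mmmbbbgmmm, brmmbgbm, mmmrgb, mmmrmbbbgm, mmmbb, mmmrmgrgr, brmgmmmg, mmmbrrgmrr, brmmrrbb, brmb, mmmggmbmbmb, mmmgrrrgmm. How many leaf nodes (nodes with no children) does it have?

A leaf is a node with no children — equivalently, the end of a word that is not a proper prefix of any other stored word.
Those words: "brmb", "brmgmmmg", "brmmbgbm", "brmmmrmr", "brmmrrbb", "mmmbbbgbrr", "mmmbbbgmmm", "mmmbrrgmrr", "mmmggmbmbmb", "mmmgrmbmbbg", "mmmgrrrgmm", "mmmrbmrb", "mmmrgb", "mmmrmbbbgm", "mmmrmgrgr"
Leaf count: 15

15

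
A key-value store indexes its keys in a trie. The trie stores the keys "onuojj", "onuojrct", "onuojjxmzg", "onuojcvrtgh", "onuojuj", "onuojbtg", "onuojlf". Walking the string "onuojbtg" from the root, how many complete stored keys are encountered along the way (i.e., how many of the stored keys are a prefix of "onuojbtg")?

1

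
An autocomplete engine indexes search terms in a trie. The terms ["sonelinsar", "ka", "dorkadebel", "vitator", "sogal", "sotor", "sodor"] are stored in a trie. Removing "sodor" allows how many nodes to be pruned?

3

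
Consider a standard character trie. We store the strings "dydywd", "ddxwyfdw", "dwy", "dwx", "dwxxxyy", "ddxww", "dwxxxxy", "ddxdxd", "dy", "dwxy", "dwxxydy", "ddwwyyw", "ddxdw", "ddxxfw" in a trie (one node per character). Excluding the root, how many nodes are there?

39

Count nodes per top-level branch (shared prefixes stored once):
  'd'-branch (ddwwyyw, ddxdw, ddxdxd, ddxww, ddxwyfdw, ddxxfw, dwx, dwxxxxy, dwxxxyy, dwxxydy, dwxy, dwy, dy, dydywd): 39 nodes
Sum: 39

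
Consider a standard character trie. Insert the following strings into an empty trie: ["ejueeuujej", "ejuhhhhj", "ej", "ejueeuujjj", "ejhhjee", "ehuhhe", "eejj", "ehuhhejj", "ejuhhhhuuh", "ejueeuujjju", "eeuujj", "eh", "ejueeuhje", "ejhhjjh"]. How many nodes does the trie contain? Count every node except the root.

Count nodes per top-level branch (shared prefixes stored once):
  'e'-branch (eejj, eeuujj, eh, ehuhhe, ehuhhejj, ej, ejhhjee, ejhhjjh, ejueeuhje, ejueeuujej, ejueeuujjj, ejueeuujjju, ejuhhhhj, ejuhhhhuuh): 45 nodes
Sum: 45

45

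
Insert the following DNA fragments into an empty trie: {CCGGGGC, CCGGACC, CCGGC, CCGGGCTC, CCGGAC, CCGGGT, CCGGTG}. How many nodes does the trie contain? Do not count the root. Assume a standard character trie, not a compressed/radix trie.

17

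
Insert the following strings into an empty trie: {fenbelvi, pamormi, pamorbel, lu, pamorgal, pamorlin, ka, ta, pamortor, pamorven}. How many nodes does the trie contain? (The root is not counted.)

36

Trie structure (* marks end of a word):
(root)
├─ f
│  └─ e
│     └─ n
│        └─ b
│           └─ e
│              └─ l
│                 └─ v
│                    └─ i *
├─ k
│  └─ a *
├─ l
│  └─ u *
├─ p
│  └─ a
│     └─ m
│        └─ o
│           └─ r
│              ├─ b
│              │  └─ e
│              │     └─ l *
│              ├─ g
│              │  └─ a
│              │     └─ l *
│              ├─ l
│              │  └─ i
│              │     └─ n *
│              ├─ m
│              │  └─ i *
│              ├─ t
│              │  └─ o
│              │     └─ r *
│              └─ v
│                 └─ e
│                    └─ n *
└─ t
   └─ a *
Counting every labelled node above: 36.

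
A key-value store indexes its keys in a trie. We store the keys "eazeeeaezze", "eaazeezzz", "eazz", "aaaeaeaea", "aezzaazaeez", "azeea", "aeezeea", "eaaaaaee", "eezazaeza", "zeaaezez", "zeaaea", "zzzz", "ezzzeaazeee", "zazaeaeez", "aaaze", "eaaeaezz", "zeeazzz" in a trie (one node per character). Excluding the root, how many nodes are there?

102

Trace insertions, counting only characters that open a new branch:
  "eazeeeaezze" → 11 new (e, a, z, e, e, e, a, e, z, z, e)
  "eaazeezzz" → prefix "ea" already present; 7 new (a, z, e, e, z, z, z)
  "eazz" → prefix "eaz" already present; 1 new (z)
  "aaaeaeaea" → 9 new (a, a, a, e, a, e, a, e, a)
  "aezzaazaeez" → prefix "a" already present; 10 new (e, z, z, a, a, z, a, e, e, z)
  "azeea" → prefix "a" already present; 4 new (z, e, e, a)
  "aeezeea" → prefix "ae" already present; 5 new (e, z, e, e, a)
  "eaaaaaee" → prefix "eaa" already present; 5 new (a, a, a, e, e)
  "eezazaeza" → prefix "e" already present; 8 new (e, z, a, z, a, e, z, a)
  "zeaaezez" → 8 new (z, e, a, a, e, z, e, z)
  "zeaaea" → prefix "zeaae" already present; 1 new (a)
  "zzzz" → prefix "z" already present; 3 new (z, z, z)
  "ezzzeaazeee" → prefix "e" already present; 10 new (z, z, z, e, a, a, z, e, e, e)
  "zazaeaeez" → prefix "z" already present; 8 new (a, z, a, e, a, e, e, z)
  "aaaze" → prefix "aaa" already present; 2 new (z, e)
  "eaaeaezz" → prefix "eaa" already present; 5 new (e, a, e, z, z)
  "zeeazzz" → prefix "ze" already present; 5 new (e, a, z, z, z)
Total nodes = 11 + 7 + 1 + 9 + 10 + 4 + 5 + 5 + 8 + 8 + 1 + 3 + 10 + 8 + 2 + 5 + 5 = 102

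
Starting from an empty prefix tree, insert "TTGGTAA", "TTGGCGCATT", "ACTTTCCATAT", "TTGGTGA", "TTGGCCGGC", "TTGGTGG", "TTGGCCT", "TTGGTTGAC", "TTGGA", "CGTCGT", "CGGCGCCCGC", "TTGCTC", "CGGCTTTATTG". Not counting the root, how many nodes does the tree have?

61

Trace insertions, counting only characters that open a new branch:
  "TTGGTAA" → 7 new (T, T, G, G, T, A, A)
  "TTGGCGCATT" → prefix "TTGG" already present; 6 new (C, G, C, A, T, T)
  "ACTTTCCATAT" → 11 new (A, C, T, T, T, C, C, A, T, A, T)
  "TTGGTGA" → prefix "TTGGT" already present; 2 new (G, A)
  "TTGGCCGGC" → prefix "TTGGC" already present; 4 new (C, G, G, C)
  "TTGGTGG" → prefix "TTGGTG" already present; 1 new (G)
  "TTGGCCT" → prefix "TTGGCC" already present; 1 new (T)
  "TTGGTTGAC" → prefix "TTGGT" already present; 4 new (T, G, A, C)
  "TTGGA" → prefix "TTGG" already present; 1 new (A)
  "CGTCGT" → 6 new (C, G, T, C, G, T)
  "CGGCGCCCGC" → prefix "CG" already present; 8 new (G, C, G, C, C, C, G, C)
  "TTGCTC" → prefix "TTG" already present; 3 new (C, T, C)
  "CGGCTTTATTG" → prefix "CGGC" already present; 7 new (T, T, T, A, T, T, G)
Total nodes = 7 + 6 + 11 + 2 + 4 + 1 + 1 + 4 + 1 + 6 + 8 + 3 + 7 = 61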